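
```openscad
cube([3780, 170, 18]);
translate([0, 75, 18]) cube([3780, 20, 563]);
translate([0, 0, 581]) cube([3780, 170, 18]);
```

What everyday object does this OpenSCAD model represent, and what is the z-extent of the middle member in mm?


An I-beam. The web height is 563 mm.

Two wide flanges with a thin centred web — an I-beam. Overall 599 mm minus two 18 mm flanges gives a web of 599 − 2·18 = 563 mm.


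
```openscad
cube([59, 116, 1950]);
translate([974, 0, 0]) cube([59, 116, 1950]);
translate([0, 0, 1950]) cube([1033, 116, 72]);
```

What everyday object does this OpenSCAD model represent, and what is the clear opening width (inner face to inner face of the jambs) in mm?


A door frame. The clear opening width is 915 mm.

Two 1950 mm tall posts with a header on top — a door frame. The left jamb is 59 mm wide at x = 0; the right jamb starts at x = 974. The clear opening is 974 − 59 = 915 mm.


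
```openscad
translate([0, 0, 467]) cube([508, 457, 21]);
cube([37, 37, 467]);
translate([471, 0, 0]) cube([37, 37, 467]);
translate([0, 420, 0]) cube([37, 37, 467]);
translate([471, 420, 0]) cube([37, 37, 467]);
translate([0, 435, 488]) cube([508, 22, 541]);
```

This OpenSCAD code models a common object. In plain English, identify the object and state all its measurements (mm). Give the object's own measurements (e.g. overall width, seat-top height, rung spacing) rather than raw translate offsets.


A chair. The seat is a 508×457×21 mm slab with its top at z = 488 mm, on four 37×37 mm corner legs (flush with the seat edges, standing on z = 0). A flat backrest 22 mm thick, 541 mm tall, spans the full seat width and rises from the seat top along its +y edge, rear face flush with the rear of the seat.


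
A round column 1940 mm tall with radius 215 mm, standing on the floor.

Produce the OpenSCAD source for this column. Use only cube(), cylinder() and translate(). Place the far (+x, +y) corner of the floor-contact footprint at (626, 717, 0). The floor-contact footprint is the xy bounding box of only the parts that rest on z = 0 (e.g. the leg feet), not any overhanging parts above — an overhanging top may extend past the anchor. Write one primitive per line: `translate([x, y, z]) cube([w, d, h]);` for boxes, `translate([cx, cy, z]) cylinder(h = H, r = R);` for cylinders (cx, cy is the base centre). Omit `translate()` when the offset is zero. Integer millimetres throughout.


translate([411, 502, 0]) cylinder(h = 1940, r = 215);


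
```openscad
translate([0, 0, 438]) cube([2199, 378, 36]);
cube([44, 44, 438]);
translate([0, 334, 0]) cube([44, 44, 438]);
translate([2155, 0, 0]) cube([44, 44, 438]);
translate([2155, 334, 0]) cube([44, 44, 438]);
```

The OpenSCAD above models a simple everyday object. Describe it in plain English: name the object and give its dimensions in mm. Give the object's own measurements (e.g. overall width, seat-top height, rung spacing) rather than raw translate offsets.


A bench: a 2199×378 mm seat slab, 36 mm thick, top at z = 474 mm, on four 44×44 mm square legs flush with the seat corners and standing on z = 0.


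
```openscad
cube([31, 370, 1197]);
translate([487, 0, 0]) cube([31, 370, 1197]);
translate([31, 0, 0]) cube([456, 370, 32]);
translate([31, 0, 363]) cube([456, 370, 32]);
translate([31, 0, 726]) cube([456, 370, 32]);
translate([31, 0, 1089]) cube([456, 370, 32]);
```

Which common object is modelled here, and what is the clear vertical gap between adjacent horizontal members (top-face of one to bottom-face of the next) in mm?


A bookshelf. The clear shelf gap is 331 mm.

Two tall side panels with 4 horizontal boards between them — a bookshelf. The first two shelf undersides are at z = 0 and z = 363; with shelf thickness 32, the clear gap is 363 − 0 − 32 = 331 mm.


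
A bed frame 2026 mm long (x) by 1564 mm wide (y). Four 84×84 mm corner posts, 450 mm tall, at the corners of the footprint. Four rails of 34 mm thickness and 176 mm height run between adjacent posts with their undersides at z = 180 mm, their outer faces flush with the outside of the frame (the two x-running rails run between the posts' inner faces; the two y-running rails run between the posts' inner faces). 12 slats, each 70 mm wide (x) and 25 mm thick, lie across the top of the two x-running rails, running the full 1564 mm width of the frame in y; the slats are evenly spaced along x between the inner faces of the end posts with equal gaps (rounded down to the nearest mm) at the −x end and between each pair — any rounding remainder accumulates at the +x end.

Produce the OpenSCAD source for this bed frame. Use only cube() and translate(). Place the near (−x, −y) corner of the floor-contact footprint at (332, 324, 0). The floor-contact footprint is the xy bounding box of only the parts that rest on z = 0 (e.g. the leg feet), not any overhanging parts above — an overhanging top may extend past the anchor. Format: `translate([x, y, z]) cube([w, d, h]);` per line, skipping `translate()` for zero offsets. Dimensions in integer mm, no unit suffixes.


// slat z = rail_z + rail_h = 180 + 176 = 356
// slat gap = ⌊(1858 − 12·70) / 13⌋ = 78
translate([332, 324, 0]) cube([84, 84, 450]);
translate([332, 1804, 0]) cube([84, 84, 450]);
translate([2274, 324, 0]) cube([84, 84, 450]);
translate([2274, 1804, 0]) cube([84, 84, 450]);
translate([416, 324, 180]) cube([1858, 34, 176]);
translate([416, 1854, 180]) cube([1858, 34, 176]);
translate([332, 408, 180]) cube([34, 1396, 176]);
translate([2324, 408, 180]) cube([34, 1396, 176]);
translate([494, 324, 356]) cube([70, 1564, 25]);
translate([642, 324, 356]) cube([70, 1564, 25]);
translate([790, 324, 356]) cube([70, 1564, 25]);
translate([938, 324, 356]) cube([70, 1564, 25]);
translate([1086, 324, 356]) cube([70, 1564, 25]);
translate([1234, 324, 356]) cube([70, 1564, 25]);
translate([1382, 324, 356]) cube([70, 1564, 25]);
translate([1530, 324, 356]) cube([70, 1564, 25]);
translate([1678, 324, 356]) cube([70, 1564, 25]);
translate([1826, 324, 356]) cube([70, 1564, 25]);
translate([1974, 324, 356]) cube([70, 1564, 25]);
translate([2122, 324, 356]) cube([70, 1564, 25]);


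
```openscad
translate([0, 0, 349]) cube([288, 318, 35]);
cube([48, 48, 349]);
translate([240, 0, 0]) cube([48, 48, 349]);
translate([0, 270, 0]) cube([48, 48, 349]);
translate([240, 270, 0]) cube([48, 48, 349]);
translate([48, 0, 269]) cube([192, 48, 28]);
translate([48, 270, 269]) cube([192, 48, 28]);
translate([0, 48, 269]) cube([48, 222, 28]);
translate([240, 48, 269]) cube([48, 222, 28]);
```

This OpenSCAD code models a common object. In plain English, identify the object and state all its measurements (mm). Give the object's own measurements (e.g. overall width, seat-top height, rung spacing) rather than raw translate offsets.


A simple wooden stool: a rectangular seat 288 mm (x) by 318 mm (y), 35 mm thick, top face at z = 384 mm, on four square legs, each 48×48 mm in cross-section. The legs rest on z = 0, each flush with a corner of the seat. Four stretchers, 48 mm wide and 28 mm tall, connect adjacent legs with their undersides at z = 269 mm, each running between the inner faces of the legs it joins and aligned with the legs' outer faces on the other axis.


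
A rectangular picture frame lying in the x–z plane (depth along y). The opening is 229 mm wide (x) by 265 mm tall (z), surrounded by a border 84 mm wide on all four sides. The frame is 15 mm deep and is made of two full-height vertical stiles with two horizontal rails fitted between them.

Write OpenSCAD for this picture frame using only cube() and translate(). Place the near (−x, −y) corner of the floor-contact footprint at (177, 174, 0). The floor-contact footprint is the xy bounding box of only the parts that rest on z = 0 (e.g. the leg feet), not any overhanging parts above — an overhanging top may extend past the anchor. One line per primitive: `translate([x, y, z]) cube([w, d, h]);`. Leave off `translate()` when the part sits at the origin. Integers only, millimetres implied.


translate([177, 174, 0]) cube([84, 15, 433]);
translate([490, 174, 0]) cube([84, 15, 433]);
translate([261, 174, 0]) cube([229, 15, 84]);
translate([261, 174, 349]) cube([229, 15, 84]);


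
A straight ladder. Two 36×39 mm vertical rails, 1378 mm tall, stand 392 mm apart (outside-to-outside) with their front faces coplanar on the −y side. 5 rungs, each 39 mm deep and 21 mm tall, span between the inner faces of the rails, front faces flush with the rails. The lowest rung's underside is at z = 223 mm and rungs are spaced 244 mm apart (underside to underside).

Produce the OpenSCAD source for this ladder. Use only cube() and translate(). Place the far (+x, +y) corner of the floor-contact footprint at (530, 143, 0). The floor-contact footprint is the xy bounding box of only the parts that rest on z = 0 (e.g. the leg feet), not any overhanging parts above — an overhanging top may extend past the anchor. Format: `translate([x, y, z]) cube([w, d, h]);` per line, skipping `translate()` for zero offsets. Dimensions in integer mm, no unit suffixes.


// rung span = 392 - 2*36 = 320
// rung[k] z = 223 + k*244
translate([138, 104, 0]) cube([36, 39, 1378]);
translate([494, 104, 0]) cube([36, 39, 1378]);
translate([174, 104, 223]) cube([320, 39, 21]);
translate([174, 104, 467]) cube([320, 39, 21]);
translate([174, 104, 711]) cube([320, 39, 21]);
translate([174, 104, 955]) cube([320, 39, 21]);
translate([174, 104, 1199]) cube([320, 39, 21]);


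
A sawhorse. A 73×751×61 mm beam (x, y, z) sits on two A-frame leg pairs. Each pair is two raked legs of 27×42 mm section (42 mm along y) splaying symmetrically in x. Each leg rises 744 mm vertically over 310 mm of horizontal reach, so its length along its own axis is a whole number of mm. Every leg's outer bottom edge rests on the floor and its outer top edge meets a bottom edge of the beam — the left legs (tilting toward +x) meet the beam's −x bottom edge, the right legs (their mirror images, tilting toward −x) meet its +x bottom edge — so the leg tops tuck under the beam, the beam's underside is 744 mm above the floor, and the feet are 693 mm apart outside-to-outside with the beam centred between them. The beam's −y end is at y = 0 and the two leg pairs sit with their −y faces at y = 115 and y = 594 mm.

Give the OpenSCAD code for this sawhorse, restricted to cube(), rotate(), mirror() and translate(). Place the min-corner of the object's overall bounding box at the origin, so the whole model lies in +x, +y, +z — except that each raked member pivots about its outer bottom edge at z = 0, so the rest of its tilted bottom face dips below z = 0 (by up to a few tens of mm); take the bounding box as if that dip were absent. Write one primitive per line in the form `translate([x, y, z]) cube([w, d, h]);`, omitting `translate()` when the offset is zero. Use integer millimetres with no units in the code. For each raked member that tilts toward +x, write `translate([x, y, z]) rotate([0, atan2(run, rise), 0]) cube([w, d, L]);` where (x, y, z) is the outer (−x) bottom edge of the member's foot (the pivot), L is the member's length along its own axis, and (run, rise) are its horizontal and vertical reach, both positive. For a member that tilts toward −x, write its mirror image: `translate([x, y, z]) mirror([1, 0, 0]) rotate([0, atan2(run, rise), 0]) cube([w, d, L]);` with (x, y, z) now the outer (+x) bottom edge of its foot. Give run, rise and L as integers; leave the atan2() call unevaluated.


translate([310, 0, 744]) cube([73, 751, 61]);
translate([0, 115, 0]) rotate([0, atan2(310, 744), 0]) cube([27, 42, 806]);
translate([693, 115, 0]) mirror([1, 0, 0]) rotate([0, atan2(310, 744), 0]) cube([27, 42, 806]);
translate([0, 594, 0]) rotate([0, atan2(310, 744), 0]) cube([27, 42, 806]);
translate([693, 594, 0]) mirror([1, 0, 0]) rotate([0, atan2(310, 744), 0]) cube([27, 42, 806]);


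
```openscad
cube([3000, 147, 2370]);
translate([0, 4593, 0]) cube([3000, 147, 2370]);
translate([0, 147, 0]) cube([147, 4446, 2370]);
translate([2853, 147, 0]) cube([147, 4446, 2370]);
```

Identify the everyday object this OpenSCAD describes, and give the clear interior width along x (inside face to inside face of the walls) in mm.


A house (or room) frame. The interior width is 2706 mm.

Four 2370 mm walls enclosing a rectangle with no floor or roof — a room or house frame. Outside width is 3000 mm and wall thickness is 147 mm, so the interior width is 3000 − 2 × 147 = 2706 mm.


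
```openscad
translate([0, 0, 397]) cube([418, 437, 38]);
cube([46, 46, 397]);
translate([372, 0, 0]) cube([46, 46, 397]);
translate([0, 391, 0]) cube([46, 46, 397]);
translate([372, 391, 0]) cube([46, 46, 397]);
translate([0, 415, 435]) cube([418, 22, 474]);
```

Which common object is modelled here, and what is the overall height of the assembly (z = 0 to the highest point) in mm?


A chair. The overall height is 909 mm.

A slab on four corner posts with a tall panel at the back — a chair. The seat slab sits at z = 397 with thickness 38, and the 474 mm backrest starts at the seat top, so the overall height is 397 + 38 + 474 = 909 mm.


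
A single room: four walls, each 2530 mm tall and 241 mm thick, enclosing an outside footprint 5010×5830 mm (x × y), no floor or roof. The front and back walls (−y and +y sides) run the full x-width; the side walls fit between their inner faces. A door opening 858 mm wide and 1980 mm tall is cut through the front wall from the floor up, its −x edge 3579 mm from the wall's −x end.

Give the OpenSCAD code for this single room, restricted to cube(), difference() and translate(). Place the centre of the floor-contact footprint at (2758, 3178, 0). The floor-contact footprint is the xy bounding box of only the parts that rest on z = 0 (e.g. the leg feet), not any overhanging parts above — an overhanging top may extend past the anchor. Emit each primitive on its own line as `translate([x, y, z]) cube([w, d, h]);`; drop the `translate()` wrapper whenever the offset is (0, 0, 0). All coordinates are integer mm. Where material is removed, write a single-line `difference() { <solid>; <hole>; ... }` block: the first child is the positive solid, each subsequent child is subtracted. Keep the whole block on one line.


difference() { translate([253, 263, 0]) cube([5010, 241, 2530]); translate([3832, 263, 0]) cube([858, 241, 1980]); }
translate([253, 5852, 0]) cube([5010, 241, 2530]);
translate([253, 504, 0]) cube([241, 5348, 2530]);
translate([5022, 504, 0]) cube([241, 5348, 2530]);


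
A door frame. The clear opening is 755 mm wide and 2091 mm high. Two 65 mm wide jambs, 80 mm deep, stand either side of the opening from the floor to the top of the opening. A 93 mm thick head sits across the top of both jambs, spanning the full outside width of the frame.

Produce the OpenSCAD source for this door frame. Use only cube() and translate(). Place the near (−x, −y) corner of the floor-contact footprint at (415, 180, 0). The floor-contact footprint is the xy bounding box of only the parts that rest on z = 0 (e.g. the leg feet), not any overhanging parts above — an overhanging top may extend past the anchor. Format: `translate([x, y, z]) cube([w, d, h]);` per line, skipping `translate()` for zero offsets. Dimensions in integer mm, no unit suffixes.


translate([415, 180, 0]) cube([65, 80, 2091]);
translate([1235, 180, 0]) cube([65, 80, 2091]);
translate([415, 180, 2091]) cube([885, 80, 93]);


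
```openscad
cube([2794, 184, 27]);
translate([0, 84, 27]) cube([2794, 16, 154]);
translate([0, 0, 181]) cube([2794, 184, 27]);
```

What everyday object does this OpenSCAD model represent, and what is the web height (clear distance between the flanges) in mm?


An I-beam. The web height is 154 mm.

Two wide flanges with a thin centred web — an I-beam. Overall 208 mm minus two 27 mm flanges gives a web of 208 − 2·27 = 154 mm.


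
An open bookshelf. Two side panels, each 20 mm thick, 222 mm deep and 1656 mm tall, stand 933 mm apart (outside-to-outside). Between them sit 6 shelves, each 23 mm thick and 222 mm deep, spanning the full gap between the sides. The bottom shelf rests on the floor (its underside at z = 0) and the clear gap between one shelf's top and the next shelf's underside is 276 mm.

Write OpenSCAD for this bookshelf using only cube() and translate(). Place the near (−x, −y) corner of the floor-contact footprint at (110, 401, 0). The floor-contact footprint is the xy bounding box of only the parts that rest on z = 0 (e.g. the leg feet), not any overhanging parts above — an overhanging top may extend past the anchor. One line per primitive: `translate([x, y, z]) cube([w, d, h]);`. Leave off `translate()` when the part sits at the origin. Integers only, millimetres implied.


translate([110, 401, 0]) cube([20, 222, 1656]);
translate([1023, 401, 0]) cube([20, 222, 1656]);
translate([130, 401, 0]) cube([893, 222, 23]);
translate([130, 401, 299]) cube([893, 222, 23]);
translate([130, 401, 598]) cube([893, 222, 23]);
translate([130, 401, 897]) cube([893, 222, 23]);
translate([130, 401, 1196]) cube([893, 222, 23]);
translate([130, 401, 1495]) cube([893, 222, 23]);


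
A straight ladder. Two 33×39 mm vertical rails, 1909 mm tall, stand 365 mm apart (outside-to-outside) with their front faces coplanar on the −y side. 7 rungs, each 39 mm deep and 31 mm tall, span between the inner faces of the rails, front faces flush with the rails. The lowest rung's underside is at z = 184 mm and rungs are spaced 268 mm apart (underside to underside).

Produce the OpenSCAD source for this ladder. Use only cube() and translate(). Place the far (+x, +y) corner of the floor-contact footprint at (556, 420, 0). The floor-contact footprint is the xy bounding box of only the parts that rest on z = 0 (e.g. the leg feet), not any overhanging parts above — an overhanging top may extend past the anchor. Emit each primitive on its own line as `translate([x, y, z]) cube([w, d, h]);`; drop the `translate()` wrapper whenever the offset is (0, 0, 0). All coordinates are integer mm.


translate([191, 381, 0]) cube([33, 39, 1909]);
translate([523, 381, 0]) cube([33, 39, 1909]);
translate([224, 381, 184]) cube([299, 39, 31]);
translate([224, 381, 452]) cube([299, 39, 31]);
translate([224, 381, 720]) cube([299, 39, 31]);
translate([224, 381, 988]) cube([299, 39, 31]);
translate([224, 381, 1256]) cube([299, 39, 31]);
translate([224, 381, 1524]) cube([299, 39, 31]);
translate([224, 381, 1792]) cube([299, 39, 31]);


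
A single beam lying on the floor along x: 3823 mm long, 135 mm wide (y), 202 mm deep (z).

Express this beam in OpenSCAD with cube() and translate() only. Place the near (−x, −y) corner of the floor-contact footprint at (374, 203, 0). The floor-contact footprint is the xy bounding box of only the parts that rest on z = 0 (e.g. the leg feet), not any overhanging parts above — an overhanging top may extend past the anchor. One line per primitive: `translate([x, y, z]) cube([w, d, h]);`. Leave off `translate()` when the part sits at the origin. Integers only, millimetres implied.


translate([374, 203, 0]) cube([3823, 135, 202]);


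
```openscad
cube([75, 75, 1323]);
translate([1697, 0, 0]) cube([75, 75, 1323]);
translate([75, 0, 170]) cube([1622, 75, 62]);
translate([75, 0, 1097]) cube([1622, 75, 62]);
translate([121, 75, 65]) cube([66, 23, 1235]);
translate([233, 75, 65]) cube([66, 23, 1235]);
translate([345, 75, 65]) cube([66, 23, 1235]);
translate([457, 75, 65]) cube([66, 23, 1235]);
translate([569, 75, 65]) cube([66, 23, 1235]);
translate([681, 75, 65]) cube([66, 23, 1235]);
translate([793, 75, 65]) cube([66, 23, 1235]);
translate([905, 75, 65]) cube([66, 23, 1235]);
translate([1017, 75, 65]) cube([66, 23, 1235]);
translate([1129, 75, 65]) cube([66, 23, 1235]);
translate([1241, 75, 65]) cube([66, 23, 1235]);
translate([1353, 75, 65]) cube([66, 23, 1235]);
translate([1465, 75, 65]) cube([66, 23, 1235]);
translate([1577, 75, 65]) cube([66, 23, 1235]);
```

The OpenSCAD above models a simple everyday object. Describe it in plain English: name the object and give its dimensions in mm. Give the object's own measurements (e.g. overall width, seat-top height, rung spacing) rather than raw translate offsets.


A fence section. Two 75×75 mm posts, 1323 mm tall, stand on the floor with a clear span of 1622 mm between their inner faces. Two horizontal rails of 75×62 mm section span the gap between the posts with their undersides at z = 170 mm and z = 1097 mm, flush with the posts' −y face. 14 pickets, each 66 mm wide, 23 mm thick and 1235 mm tall, are fixed to the +y face of the rails with their bottoms at z = 65 mm, spaced across the span with a 46 mm gap after the −x post and between neighbouring pickets, with 54 mm left before the +x post.


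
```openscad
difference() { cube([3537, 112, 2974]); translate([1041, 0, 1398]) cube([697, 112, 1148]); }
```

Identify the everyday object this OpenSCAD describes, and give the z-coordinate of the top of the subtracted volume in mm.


A wall with a window opening. The window head height is 2546 mm.

A wall with a rectangular opening subtracted — a window. Sill at z = 1398, opening 1148 mm tall, so the head is at 1398 + 1148 = 2546 mm.


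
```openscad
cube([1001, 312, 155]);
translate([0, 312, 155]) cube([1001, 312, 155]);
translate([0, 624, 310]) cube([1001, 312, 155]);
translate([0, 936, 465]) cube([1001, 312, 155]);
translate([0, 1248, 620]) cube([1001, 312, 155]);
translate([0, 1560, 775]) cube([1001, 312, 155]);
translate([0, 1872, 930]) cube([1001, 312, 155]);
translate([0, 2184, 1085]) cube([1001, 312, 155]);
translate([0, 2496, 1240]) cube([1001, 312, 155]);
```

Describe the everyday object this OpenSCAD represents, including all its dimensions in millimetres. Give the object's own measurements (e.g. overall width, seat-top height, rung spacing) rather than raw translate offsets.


A straight staircase of 9 solid steps. Each step is 1001 mm wide (x), 312 mm deep (y, the going) and 155 mm tall (the rise). The first step rests on the floor; each subsequent step sits one going further in +y and one rise higher in +z, directly behind and above the previous step with no overlap.


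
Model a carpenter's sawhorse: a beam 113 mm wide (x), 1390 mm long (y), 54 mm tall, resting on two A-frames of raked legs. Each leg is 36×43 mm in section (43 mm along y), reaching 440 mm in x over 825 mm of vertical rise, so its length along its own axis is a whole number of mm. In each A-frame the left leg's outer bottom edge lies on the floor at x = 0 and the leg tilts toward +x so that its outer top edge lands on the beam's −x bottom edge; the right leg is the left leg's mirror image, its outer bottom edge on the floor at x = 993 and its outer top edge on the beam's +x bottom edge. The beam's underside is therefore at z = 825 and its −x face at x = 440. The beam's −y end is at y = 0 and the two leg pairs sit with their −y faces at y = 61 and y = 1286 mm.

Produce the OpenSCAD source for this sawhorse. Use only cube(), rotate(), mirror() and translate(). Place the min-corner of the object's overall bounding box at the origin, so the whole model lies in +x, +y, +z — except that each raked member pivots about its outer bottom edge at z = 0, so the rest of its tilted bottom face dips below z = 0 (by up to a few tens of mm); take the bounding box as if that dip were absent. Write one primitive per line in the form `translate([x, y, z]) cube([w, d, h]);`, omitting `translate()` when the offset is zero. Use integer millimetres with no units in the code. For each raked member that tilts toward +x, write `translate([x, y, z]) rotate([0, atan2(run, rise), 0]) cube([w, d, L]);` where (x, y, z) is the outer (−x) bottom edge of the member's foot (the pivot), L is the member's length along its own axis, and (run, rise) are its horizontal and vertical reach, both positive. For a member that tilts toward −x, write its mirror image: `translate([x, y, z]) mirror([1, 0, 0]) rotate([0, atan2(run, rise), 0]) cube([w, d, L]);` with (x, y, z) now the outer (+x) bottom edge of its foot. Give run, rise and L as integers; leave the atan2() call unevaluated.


translate([440, 0, 825]) cube([113, 1390, 54]);
translate([0, 61, 0]) rotate([0, atan2(440, 825), 0]) cube([36, 43, 935]);
translate([993, 61, 0]) mirror([1, 0, 0]) rotate([0, atan2(440, 825), 0]) cube([36, 43, 935]);
translate([0, 1286, 0]) rotate([0, atan2(440, 825), 0]) cube([36, 43, 935]);
translate([993, 1286, 0]) mirror([1, 0, 0]) rotate([0, atan2(440, 825), 0]) cube([36, 43, 935]);


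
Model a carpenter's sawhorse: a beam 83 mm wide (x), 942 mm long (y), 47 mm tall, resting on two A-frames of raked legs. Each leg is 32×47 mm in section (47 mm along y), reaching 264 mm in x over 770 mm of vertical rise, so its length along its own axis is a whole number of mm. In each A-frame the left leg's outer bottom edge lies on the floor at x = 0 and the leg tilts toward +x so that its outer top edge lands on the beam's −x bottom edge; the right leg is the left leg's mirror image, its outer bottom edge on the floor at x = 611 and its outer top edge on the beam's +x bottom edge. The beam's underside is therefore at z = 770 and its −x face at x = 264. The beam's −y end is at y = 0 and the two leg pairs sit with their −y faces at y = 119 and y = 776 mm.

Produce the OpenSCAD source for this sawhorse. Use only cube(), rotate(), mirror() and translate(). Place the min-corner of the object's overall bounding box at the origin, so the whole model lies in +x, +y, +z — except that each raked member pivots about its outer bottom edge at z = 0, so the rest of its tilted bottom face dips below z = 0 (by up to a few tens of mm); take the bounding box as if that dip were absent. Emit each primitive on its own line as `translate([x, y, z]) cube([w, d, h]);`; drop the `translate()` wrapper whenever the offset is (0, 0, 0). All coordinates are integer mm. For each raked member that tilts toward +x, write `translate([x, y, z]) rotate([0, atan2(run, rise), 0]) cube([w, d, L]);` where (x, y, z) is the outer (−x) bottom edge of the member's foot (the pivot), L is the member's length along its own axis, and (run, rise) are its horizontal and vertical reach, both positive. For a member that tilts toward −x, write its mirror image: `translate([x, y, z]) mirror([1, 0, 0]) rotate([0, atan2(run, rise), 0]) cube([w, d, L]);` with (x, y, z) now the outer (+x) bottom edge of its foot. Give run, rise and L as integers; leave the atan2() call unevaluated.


translate([264, 0, 770]) cube([83, 942, 47]);
translate([0, 119, 0]) rotate([0, atan2(264, 770), 0]) cube([32, 47, 814]);
translate([611, 119, 0]) mirror([1, 0, 0]) rotate([0, atan2(264, 770), 0]) cube([32, 47, 814]);
translate([0, 776, 0]) rotate([0, atan2(264, 770), 0]) cube([32, 47, 814]);
translate([611, 776, 0]) mirror([1, 0, 0]) rotate([0, atan2(264, 770), 0]) cube([32, 47, 814]);


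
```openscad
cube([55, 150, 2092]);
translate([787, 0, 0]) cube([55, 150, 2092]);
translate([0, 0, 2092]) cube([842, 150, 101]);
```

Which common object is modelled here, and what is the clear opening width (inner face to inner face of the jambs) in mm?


A door frame. The clear opening width is 732 mm.

Two 2092 mm tall posts with a header on top — a door frame. The left jamb is 55 mm wide at x = 0; the right jamb starts at x = 787. The clear opening is 787 − 55 = 732 mm.


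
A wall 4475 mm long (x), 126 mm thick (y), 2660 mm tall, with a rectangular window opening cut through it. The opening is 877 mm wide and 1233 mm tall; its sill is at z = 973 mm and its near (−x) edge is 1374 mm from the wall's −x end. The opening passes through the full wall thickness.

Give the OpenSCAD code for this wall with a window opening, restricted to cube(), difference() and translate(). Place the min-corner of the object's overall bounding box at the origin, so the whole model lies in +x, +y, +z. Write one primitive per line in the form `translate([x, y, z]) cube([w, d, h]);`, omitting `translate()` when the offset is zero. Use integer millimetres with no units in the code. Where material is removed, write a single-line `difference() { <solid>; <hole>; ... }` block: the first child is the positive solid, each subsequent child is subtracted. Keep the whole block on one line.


difference() { cube([4475, 126, 2660]); translate([1374, 0, 973]) cube([877, 126, 1233]); }


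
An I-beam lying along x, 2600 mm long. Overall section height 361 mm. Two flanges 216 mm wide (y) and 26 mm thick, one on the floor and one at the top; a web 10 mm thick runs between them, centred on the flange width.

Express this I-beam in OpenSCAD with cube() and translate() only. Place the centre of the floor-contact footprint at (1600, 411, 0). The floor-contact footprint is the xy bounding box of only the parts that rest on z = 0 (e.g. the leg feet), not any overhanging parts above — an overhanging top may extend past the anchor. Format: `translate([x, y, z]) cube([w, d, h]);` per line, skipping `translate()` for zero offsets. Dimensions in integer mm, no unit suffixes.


translate([300, 303, 0]) cube([2600, 216, 26]);
translate([300, 406, 26]) cube([2600, 10, 309]);
translate([300, 303, 335]) cube([2600, 216, 26]);


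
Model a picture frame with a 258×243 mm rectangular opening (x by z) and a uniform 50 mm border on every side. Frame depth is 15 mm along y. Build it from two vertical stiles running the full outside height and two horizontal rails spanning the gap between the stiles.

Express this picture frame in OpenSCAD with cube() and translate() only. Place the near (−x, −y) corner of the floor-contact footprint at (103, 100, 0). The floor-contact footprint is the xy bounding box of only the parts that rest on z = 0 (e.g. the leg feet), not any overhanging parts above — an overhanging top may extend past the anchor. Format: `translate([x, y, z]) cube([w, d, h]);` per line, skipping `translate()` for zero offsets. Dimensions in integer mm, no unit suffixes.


translate([103, 100, 0]) cube([50, 15, 343]);
translate([411, 100, 0]) cube([50, 15, 343]);
translate([153, 100, 0]) cube([258, 15, 50]);
translate([153, 100, 293]) cube([258, 15, 50]);


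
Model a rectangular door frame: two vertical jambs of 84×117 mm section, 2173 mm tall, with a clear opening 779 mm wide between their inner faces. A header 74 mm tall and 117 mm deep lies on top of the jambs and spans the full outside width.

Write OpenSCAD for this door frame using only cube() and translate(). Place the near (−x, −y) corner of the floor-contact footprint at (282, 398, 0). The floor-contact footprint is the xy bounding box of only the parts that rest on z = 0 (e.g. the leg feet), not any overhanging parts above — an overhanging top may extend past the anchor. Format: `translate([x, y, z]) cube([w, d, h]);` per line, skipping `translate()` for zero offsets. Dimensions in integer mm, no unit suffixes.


translate([282, 398, 0]) cube([84, 117, 2173]);
translate([1145, 398, 0]) cube([84, 117, 2173]);
translate([282, 398, 2173]) cube([947, 117, 74]);


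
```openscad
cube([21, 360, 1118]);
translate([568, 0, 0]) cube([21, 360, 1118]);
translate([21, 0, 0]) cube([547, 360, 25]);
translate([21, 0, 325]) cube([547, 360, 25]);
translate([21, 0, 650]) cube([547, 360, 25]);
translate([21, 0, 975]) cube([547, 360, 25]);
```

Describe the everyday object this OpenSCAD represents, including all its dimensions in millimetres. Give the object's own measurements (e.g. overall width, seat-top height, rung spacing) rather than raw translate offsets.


An open bookshelf. Two side panels, each 21 mm thick, 360 mm deep and 1118 mm tall, stand 589 mm apart (outside-to-outside). Between them sit 4 shelves, each 25 mm thick and 360 mm deep, spanning the full gap between the sides. The bottom shelf rests on the floor (its underside at z = 0) and the clear gap between one shelf's top and the next shelf's underside is 300 mm.


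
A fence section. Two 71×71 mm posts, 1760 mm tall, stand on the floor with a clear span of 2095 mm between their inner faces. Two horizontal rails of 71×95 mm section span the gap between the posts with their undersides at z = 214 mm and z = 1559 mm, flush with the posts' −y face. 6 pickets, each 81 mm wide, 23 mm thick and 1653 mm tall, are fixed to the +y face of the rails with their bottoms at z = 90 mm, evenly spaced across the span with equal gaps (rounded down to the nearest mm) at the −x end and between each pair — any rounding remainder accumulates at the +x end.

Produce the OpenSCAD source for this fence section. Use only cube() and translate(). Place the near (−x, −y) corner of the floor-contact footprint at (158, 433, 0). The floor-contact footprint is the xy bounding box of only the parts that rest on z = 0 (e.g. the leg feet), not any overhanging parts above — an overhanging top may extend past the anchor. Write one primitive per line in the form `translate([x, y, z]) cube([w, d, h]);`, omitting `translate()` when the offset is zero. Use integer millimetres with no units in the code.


translate([158, 433, 0]) cube([71, 71, 1760]);
translate([2324, 433, 0]) cube([71, 71, 1760]);
translate([229, 433, 214]) cube([2095, 71, 95]);
translate([229, 433, 1559]) cube([2095, 71, 95]);
translate([458, 504, 90]) cube([81, 23, 1653]);
translate([768, 504, 90]) cube([81, 23, 1653]);
translate([1078, 504, 90]) cube([81, 23, 1653]);
translate([1388, 504, 90]) cube([81, 23, 1653]);
translate([1698, 504, 90]) cube([81, 23, 1653]);
translate([2008, 504, 90]) cube([81, 23, 1653]);


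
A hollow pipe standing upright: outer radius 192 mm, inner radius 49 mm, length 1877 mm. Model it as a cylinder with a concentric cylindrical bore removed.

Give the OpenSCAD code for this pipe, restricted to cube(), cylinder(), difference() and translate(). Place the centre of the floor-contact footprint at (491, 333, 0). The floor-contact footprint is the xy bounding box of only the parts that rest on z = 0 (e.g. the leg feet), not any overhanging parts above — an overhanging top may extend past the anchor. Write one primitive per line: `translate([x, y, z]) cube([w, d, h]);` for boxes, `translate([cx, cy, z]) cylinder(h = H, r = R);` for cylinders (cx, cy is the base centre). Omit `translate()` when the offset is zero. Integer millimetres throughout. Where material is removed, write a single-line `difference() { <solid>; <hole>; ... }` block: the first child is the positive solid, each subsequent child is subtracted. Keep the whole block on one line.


difference() { translate([491, 333, 0]) cylinder(h = 1877, r = 192); translate([491, 333, 0]) cylinder(h = 1877, r = 49); }


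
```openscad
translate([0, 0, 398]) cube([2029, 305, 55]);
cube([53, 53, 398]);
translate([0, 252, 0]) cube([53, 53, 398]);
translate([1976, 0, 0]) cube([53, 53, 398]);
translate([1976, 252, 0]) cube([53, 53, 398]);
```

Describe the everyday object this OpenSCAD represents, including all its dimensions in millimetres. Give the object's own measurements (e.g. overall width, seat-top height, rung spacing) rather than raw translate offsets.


A long wooden bench with a 2029 mm (x) × 305 mm (y) seat, 55 mm thick, its top surface 453 mm above the floor. Four 53 mm square legs at the seat corners, flush with the edges, run from z = 0 to the seat underside.


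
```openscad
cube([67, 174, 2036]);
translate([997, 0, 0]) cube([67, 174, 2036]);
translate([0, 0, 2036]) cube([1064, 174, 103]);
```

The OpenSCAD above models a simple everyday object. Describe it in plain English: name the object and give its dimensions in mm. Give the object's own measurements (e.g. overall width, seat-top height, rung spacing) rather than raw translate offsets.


A door frame. The clear opening is 930 mm wide and 2036 mm high. Two 67 mm wide jambs, 174 mm deep, stand either side of the opening from the floor to the top of the opening. A 103 mm thick head sits across the top of both jambs, spanning the full outside width of the frame.


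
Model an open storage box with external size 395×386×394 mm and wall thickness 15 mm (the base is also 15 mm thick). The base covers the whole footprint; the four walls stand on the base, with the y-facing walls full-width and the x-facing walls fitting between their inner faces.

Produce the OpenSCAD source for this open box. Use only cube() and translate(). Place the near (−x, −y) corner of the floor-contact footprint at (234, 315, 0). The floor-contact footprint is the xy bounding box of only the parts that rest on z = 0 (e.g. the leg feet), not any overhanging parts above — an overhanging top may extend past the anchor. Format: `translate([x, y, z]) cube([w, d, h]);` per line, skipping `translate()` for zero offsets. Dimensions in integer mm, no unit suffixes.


translate([234, 315, 0]) cube([395, 386, 15]);
translate([234, 315, 15]) cube([395, 15, 379]);
translate([234, 686, 15]) cube([395, 15, 379]);
translate([234, 330, 15]) cube([15, 356, 379]);
translate([614, 330, 15]) cube([15, 356, 379]);


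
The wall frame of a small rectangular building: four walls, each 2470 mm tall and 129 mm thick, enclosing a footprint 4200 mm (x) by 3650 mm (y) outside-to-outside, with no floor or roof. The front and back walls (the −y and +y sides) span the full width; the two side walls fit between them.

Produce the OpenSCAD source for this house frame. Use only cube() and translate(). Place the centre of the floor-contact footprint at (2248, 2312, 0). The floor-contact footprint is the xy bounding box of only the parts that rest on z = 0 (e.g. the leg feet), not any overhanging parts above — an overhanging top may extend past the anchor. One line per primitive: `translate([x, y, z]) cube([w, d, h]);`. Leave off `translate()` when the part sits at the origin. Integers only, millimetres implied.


translate([148, 487, 0]) cube([4200, 129, 2470]);
translate([148, 4008, 0]) cube([4200, 129, 2470]);
translate([148, 616, 0]) cube([129, 3392, 2470]);
translate([4219, 616, 0]) cube([129, 3392, 2470]);


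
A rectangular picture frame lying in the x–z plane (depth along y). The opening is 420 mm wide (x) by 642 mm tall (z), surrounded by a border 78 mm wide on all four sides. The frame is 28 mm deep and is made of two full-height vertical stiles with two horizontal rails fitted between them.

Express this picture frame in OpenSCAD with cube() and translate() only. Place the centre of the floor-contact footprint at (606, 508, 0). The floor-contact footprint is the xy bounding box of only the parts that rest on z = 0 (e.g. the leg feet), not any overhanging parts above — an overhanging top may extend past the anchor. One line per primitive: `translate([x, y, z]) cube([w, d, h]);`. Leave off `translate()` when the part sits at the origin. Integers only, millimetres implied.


translate([318, 494, 0]) cube([78, 28, 798]);
translate([816, 494, 0]) cube([78, 28, 798]);
translate([396, 494, 0]) cube([420, 28, 78]);
translate([396, 494, 720]) cube([420, 28, 78]);


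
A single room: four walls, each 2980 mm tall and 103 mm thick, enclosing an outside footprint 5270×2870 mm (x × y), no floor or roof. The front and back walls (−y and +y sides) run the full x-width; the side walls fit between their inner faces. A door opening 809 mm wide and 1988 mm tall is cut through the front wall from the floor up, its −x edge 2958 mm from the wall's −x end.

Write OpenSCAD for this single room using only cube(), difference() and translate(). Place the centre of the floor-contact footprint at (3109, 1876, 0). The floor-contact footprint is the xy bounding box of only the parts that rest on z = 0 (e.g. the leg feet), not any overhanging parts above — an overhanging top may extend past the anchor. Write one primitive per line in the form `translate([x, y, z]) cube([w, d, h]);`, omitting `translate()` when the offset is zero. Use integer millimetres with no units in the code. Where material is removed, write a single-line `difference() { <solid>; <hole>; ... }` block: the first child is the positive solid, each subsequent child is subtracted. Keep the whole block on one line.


difference() { translate([474, 441, 0]) cube([5270, 103, 2980]); translate([3432, 441, 0]) cube([809, 103, 1988]); }
translate([474, 3208, 0]) cube([5270, 103, 2980]);
translate([474, 544, 0]) cube([103, 2664, 2980]);
translate([5641, 544, 0]) cube([103, 2664, 2980]);
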